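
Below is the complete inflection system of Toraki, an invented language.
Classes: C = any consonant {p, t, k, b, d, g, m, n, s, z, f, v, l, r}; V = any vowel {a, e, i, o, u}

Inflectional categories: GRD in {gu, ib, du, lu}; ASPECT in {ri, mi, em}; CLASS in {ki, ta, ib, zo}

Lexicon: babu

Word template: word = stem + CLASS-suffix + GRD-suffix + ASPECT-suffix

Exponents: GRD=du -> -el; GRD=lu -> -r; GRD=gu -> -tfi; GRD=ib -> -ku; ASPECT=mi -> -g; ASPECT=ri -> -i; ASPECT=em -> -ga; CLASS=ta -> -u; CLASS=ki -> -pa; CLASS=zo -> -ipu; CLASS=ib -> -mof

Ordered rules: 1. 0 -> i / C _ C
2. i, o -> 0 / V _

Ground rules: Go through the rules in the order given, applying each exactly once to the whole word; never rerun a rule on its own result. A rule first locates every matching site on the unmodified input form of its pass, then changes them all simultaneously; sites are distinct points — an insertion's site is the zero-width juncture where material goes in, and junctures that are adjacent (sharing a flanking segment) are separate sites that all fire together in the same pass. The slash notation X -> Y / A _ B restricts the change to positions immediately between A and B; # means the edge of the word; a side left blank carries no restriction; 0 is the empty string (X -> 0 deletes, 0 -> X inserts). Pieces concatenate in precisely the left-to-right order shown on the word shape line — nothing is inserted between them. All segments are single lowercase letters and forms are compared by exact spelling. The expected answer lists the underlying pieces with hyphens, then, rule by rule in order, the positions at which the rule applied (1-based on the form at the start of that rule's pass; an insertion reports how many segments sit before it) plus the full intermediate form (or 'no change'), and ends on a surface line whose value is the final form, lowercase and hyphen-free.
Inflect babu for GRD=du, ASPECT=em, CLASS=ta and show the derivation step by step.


underlying: babu-u-el-ga
1. 0 -> i / C _ C: inserts after position(s) 7: babuueliga
2. i, o -> 0 / V _: no change
surface: babuueliga


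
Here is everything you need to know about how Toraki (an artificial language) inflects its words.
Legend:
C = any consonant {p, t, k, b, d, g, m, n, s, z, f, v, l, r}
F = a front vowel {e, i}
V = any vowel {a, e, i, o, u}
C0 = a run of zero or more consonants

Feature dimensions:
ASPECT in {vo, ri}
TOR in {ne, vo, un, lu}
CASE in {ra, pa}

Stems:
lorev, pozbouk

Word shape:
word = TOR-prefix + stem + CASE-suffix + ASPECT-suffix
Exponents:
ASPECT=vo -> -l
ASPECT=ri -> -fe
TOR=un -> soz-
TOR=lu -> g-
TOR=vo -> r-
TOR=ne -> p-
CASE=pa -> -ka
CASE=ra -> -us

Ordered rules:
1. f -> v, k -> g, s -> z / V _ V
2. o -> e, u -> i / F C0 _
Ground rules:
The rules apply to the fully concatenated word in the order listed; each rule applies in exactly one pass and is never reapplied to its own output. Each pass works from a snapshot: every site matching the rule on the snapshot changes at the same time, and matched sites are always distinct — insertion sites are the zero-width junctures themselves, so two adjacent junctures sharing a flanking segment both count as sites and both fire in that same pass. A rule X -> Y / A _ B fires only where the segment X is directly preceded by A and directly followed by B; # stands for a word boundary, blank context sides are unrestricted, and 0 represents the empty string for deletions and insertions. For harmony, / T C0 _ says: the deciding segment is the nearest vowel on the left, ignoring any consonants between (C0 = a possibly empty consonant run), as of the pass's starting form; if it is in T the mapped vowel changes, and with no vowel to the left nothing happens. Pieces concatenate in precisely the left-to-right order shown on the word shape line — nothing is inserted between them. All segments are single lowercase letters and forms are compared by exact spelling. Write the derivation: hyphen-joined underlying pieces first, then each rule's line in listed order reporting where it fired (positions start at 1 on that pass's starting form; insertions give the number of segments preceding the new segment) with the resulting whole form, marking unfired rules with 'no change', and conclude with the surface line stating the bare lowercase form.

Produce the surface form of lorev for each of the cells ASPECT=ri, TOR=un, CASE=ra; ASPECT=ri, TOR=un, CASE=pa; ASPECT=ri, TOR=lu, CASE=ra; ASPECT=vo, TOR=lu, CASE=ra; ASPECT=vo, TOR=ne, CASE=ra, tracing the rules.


cell ASPECT=ri, TOR=un, CASE=ra:
underlying: soz-lorev-us-fe
1. f -> v, k -> g, s -> z / V _ V: no change
2. o -> e, u -> i / F C0 _: fires at position(s) 9: sozlorevisfe
surface: sozlorevisfe

cell ASPECT=ri, TOR=un, CASE=pa:
underlying: soz-lorev-ka-fe
1. f -> v, k -> g, s -> z / V _ V: fires at position(s) 11: sozlorevkave
2. o -> e, u -> i / F C0 _: no change
surface: sozlorevkave

cell ASPECT=ri, TOR=lu, CASE=ra:
underlying: g-lorev-us-fe
1. f -> v, k -> g, s -> z / V _ V: no change
2. o -> e, u -> i / F C0 _: fires at position(s) 7: glorevisfe
surface: glorevisfe

cell ASPECT=vo, TOR=lu, CASE=ra:
underlying: g-lorev-us-l
1. f -> v, k -> g, s -> z / V _ V: no change
2. o -> e, u -> i / F C0 _: fires at position(s) 7: glorevisl
surface: glorevisl

cell ASPECT=vo, TOR=ne, CASE=ra:
underlying: p-lorev-us-l
1. f -> v, k -> g, s -> z / V _ V: no change
2. o -> e, u -> i / F C0 _: fires at position(s) 7: plorevisl
surface: plorevisl


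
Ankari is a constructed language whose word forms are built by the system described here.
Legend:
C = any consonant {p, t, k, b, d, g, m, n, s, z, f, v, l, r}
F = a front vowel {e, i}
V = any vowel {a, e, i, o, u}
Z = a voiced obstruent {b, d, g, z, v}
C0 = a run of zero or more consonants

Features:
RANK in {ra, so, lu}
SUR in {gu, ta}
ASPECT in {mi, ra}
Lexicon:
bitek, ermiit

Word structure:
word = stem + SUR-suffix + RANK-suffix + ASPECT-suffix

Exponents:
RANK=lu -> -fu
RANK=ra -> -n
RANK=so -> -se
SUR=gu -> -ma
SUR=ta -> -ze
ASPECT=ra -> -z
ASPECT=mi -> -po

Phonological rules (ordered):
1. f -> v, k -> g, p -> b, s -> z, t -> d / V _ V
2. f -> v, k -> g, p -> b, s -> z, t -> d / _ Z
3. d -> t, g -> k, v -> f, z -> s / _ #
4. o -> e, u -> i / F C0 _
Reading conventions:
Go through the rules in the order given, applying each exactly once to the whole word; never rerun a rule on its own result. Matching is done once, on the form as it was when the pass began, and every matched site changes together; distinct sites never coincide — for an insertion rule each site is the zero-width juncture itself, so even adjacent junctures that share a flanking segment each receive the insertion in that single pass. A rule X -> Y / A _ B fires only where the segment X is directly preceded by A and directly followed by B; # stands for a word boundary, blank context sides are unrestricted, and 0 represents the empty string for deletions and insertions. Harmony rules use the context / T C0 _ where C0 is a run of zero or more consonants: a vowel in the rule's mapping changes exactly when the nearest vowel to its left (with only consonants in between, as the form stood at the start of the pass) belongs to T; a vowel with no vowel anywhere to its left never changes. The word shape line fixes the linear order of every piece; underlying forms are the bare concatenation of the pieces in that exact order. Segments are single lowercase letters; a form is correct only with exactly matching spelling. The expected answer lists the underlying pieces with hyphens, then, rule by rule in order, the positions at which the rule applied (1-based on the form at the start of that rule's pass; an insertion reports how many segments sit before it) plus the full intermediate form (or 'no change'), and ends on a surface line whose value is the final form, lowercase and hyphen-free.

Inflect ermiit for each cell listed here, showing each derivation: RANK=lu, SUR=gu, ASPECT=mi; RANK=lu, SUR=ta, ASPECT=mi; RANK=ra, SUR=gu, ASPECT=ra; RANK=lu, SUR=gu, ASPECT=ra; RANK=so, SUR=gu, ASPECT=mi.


cell RANK=lu, SUR=gu, ASPECT=mi:
underlying: ermiit-ma-fu-po
1. f -> v, k -> g, p -> b, s -> z, t -> d / V _ V: fires at position(s) 9, 11: ermiitmavubo
2. f -> v, k -> g, p -> b, s -> z, t -> d / _ Z: no change
3. d -> t, g -> k, v -> f, z -> s / _ #: no change
4. o -> e, u -> i / F C0 _: no change
surface: ermiitmavubo

cell RANK=lu, SUR=ta, ASPECT=mi:
underlying: ermiit-ze-fu-po
1. f -> v, k -> g, p -> b, s -> z, t -> d / V _ V: fires at position(s) 9, 11: ermiitzevubo
2. f -> v, k -> g, p -> b, s -> z, t -> d / _ Z: fires at position(s) 6: ermiidzevubo
3. d -> t, g -> k, v -> f, z -> s / _ #: no change
4. o -> e, u -> i / F C0 _: fires at position(s) 10: ermiidzevibo
surface: ermiidzevibo

cell RANK=ra, SUR=gu, ASPECT=ra:
underlying: ermiit-ma-n-z
1. f -> v, k -> g, p -> b, s -> z, t -> d / V _ V: no change
2. f -> v, k -> g, p -> b, s -> z, t -> d / _ Z: no change
3. d -> t, g -> k, v -> f, z -> s / _ #: fires at position(s) 10: ermiitmans
4. o -> e, u -> i / F C0 _: no change
surface: ermiitmans

cell RANK=lu, SUR=gu, ASPECT=ra:
underlying: ermiit-ma-fu-z
1. f -> v, k -> g, p -> b, s -> z, t -> d / V _ V: fires at position(s) 9: ermiitmavuz
2. f -> v, k -> g, p -> b, s -> z, t -> d / _ Z: no change
3. d -> t, g -> k, v -> f, z -> s / _ #: fires at position(s) 11: ermiitmavus
4. o -> e, u -> i / F C0 _: no change
surface: ermiitmavus

cell RANK=so, SUR=gu, ASPECT=mi:
underlying: ermiit-ma-se-po
1. f -> v, k -> g, p -> b, s -> z, t -> d / V _ V: fires at position(s) 9, 11: ermiitmazebo
2. f -> v, k -> g, p -> b, s -> z, t -> d / _ Z: no change
3. d -> t, g -> k, v -> f, z -> s / _ #: no change
4. o -> e, u -> i / F C0 _: fires at position(s) 12: ermiitmazebe
surface: ermiitmazebe


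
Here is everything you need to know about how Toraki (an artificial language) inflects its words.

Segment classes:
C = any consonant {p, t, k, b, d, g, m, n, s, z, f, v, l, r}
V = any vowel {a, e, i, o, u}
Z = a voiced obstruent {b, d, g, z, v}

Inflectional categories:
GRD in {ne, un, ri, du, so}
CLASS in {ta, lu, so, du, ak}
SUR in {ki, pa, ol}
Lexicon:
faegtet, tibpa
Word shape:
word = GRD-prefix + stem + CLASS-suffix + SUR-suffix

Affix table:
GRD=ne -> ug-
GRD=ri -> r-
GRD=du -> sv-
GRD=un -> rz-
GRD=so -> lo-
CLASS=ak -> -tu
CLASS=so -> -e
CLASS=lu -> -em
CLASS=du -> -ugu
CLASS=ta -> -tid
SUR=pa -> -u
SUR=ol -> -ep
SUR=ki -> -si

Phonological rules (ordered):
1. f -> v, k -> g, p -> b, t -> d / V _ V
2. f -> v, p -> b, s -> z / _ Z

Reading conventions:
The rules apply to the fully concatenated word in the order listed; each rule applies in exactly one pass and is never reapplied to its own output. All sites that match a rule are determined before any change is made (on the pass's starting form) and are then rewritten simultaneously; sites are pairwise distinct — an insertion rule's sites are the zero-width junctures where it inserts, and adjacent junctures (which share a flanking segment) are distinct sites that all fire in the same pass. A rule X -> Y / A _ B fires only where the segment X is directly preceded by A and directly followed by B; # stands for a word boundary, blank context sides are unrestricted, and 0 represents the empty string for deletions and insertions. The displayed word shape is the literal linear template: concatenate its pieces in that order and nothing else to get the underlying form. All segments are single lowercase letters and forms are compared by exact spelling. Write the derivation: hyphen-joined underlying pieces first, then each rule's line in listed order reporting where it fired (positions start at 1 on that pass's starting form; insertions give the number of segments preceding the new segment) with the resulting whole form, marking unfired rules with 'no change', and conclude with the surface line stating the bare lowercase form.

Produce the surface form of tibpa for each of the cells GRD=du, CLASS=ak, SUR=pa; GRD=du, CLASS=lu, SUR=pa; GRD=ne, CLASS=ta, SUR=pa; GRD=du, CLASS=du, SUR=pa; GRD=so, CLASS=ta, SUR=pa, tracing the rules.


cell GRD=du, CLASS=ak, SUR=pa:
underlying: sv-tibpa-tu-u
1. f -> v, k -> g, p -> b, t -> d / V _ V: fires at position(s) 8: svtibpaduu
2. f -> v, p -> b, s -> z / _ Z: fires at position(s) 1: zvtibpaduu
surface: zvtibpaduu

cell GRD=du, CLASS=lu, SUR=pa:
underlying: sv-tibpa-em-u
1. f -> v, k -> g, p -> b, t -> d / V _ V: no change
2. f -> v, p -> b, s -> z / _ Z: fires at position(s) 1: zvtibpaemu
surface: zvtibpaemu

cell GRD=ne, CLASS=ta, SUR=pa:
underlying: ug-tibpa-tid-u
1. f -> v, k -> g, p -> b, t -> d / V _ V: fires at position(s) 8: ugtibpadidu
2. f -> v, p -> b, s -> z / _ Z: no change
surface: ugtibpadidu

cell GRD=du, CLASS=du, SUR=pa:
underlying: sv-tibpa-ugu-u
1. f -> v, k -> g, p -> b, t -> d / V _ V: no change
2. f -> v, p -> b, s -> z / _ Z: fires at position(s) 1: zvtibpauguu
surface: zvtibpauguu

cell GRD=so, CLASS=ta, SUR=pa:
underlying: lo-tibpa-tid-u
1. f -> v, k -> g, p -> b, t -> d / V _ V: fires at position(s) 3, 8: lodibpadidu
2. f -> v, p -> b, s -> z / _ Z: no change
surface: lodibpadidu


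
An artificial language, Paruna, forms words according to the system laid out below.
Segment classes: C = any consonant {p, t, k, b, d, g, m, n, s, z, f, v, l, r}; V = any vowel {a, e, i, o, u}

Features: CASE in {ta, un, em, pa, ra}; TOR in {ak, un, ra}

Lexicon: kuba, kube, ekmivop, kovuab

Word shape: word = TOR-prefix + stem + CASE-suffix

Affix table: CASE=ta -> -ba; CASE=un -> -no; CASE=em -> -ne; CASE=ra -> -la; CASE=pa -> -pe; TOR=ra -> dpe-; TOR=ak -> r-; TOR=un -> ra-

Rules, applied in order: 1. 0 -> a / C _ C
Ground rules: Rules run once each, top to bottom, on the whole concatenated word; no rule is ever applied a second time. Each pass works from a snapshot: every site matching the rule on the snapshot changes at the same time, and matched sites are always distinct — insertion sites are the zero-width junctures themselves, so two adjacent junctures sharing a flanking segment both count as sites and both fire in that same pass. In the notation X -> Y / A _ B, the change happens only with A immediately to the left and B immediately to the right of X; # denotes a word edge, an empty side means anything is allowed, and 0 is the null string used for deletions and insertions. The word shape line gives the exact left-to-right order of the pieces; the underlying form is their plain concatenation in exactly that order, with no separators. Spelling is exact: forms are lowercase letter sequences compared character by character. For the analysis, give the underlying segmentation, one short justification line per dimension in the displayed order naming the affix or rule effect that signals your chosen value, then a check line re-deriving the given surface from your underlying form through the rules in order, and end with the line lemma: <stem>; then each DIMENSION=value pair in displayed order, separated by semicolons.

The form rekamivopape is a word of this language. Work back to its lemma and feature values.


underlying: r-ekmivop-pe
CASE=pa - signalled by the affix -pe
TOR=ak - signalled by the affix r-
check: rekmivoppe -> rekamivopape
lemma: ekmivop; CASE=pa; TOR=ak


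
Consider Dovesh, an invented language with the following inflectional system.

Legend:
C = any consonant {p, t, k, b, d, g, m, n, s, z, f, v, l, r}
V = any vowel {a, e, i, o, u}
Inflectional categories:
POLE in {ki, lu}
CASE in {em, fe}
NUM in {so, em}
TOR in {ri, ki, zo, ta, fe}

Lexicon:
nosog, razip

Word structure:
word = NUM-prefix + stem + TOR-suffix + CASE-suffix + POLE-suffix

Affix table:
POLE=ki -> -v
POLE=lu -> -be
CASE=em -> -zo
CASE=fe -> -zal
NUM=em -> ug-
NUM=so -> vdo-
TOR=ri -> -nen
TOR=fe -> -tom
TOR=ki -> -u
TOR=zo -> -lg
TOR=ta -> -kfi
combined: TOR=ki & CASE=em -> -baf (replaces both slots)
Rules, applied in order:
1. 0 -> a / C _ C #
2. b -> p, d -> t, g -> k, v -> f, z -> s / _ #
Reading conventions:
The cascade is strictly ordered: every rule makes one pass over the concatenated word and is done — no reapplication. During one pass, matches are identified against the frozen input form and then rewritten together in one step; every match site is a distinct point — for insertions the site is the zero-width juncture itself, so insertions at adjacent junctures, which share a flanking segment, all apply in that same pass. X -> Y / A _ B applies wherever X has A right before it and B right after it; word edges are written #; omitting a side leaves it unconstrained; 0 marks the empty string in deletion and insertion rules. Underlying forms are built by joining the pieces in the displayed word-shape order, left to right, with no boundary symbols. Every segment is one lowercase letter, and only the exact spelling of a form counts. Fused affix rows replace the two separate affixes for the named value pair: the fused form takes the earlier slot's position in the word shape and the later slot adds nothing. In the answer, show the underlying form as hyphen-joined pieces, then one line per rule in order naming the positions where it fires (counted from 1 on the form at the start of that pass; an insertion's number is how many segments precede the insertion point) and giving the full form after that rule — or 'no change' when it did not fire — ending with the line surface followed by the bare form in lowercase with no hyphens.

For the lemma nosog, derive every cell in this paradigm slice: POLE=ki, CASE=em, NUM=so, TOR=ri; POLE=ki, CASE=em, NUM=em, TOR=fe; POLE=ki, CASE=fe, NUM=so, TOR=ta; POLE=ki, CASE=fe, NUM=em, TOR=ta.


cell POLE=ki, CASE=em, NUM=so, TOR=ri:
underlying: vdo-nosog-nen-zo-v
1. 0 -> a / C _ C #: no change
2. b -> p, d -> t, g -> k, v -> f, z -> s / _ #: fires at position(s) 14: vdonosognenzof
surface: vdonosognenzof

cell POLE=ki, CASE=em, NUM=em, TOR=fe:
underlying: ug-nosog-tom-zo-v
1. 0 -> a / C _ C #: no change
2. b -> p, d -> t, g -> k, v -> f, z -> s / _ #: fires at position(s) 13: ugnosogtomzof
surface: ugnosogtomzof

cell POLE=ki, CASE=fe, NUM=so, TOR=ta:
underlying: vdo-nosog-kfi-zal-v
1. 0 -> a / C _ C #: inserts after position(s) 14: vdonosogkfizalav
2. b -> p, d -> t, g -> k, v -> f, z -> s / _ #: fires at position(s) 16: vdonosogkfizalaf
surface: vdonosogkfizalaf

cell POLE=ki, CASE=fe, NUM=em, TOR=ta:
underlying: ug-nosog-kfi-zal-v
1. 0 -> a / C _ C #: inserts after position(s) 13: ugnosogkfizalav
2. b -> p, d -> t, g -> k, v -> f, z -> s / _ #: fires at position(s) 15: ugnosogkfizalaf
surface: ugnosogkfizalaf


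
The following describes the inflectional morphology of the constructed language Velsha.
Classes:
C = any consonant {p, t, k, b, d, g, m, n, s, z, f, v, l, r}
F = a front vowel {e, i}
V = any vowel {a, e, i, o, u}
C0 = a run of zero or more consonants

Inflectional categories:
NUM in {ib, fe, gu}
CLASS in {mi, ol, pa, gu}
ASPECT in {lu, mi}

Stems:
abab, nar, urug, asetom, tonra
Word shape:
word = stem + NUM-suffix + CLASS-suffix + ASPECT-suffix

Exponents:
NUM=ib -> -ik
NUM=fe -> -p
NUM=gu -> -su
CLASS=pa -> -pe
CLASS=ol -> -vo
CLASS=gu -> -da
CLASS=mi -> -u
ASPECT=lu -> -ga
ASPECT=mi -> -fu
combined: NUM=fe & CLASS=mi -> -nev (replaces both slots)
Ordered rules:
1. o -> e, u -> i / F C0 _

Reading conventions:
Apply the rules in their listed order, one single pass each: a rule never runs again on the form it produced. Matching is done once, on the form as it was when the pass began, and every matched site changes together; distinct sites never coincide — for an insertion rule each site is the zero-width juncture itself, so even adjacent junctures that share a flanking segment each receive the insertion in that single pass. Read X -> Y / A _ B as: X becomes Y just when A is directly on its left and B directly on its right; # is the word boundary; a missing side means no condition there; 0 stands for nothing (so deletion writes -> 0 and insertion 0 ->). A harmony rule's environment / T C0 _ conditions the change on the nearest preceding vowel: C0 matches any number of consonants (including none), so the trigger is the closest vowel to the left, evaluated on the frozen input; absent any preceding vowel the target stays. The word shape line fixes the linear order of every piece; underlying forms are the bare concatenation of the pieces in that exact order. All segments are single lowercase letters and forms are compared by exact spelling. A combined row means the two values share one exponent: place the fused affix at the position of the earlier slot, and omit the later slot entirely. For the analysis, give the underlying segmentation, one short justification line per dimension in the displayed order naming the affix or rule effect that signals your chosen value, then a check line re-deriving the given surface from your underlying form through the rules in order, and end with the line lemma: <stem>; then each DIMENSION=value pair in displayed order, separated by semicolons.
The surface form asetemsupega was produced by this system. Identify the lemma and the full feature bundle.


underlying: asetom-su-pe-ga
NUM=gu - signalled by the affix -su
CLASS=pa - signalled by the affix -pe
ASPECT=lu - signalled by the affix -ga
check: asetomsupega -> asetemsupega
lemma: asetom; NUM=gu; CLASS=pa; ASPECT=lu


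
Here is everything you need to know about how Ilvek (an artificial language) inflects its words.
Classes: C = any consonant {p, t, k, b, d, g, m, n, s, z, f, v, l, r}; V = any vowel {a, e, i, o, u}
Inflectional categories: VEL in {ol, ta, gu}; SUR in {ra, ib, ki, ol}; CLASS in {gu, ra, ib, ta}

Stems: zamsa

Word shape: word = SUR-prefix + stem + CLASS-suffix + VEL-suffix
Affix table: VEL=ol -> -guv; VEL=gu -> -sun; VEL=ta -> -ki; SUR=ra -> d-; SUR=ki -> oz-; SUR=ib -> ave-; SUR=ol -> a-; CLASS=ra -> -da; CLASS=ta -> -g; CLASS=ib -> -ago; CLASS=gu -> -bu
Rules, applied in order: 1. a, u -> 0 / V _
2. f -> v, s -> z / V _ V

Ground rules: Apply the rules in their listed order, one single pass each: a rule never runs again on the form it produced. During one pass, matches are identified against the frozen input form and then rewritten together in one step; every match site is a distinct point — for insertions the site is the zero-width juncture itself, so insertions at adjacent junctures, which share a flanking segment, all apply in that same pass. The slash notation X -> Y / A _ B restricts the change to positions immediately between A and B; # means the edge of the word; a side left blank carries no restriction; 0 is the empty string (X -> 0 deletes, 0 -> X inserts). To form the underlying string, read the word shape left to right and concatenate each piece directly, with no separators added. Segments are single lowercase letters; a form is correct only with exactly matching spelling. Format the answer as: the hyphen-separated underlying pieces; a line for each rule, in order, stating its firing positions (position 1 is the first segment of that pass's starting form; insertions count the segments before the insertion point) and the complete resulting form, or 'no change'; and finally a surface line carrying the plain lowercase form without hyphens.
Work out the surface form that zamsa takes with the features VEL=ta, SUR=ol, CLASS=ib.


underlying: a-zamsa-ago-ki
1. a, u -> 0 / V _: fires at position(s) 7: azamsagoki
2. f -> v, s -> z / V _ V: no change
surface: azamsagoki


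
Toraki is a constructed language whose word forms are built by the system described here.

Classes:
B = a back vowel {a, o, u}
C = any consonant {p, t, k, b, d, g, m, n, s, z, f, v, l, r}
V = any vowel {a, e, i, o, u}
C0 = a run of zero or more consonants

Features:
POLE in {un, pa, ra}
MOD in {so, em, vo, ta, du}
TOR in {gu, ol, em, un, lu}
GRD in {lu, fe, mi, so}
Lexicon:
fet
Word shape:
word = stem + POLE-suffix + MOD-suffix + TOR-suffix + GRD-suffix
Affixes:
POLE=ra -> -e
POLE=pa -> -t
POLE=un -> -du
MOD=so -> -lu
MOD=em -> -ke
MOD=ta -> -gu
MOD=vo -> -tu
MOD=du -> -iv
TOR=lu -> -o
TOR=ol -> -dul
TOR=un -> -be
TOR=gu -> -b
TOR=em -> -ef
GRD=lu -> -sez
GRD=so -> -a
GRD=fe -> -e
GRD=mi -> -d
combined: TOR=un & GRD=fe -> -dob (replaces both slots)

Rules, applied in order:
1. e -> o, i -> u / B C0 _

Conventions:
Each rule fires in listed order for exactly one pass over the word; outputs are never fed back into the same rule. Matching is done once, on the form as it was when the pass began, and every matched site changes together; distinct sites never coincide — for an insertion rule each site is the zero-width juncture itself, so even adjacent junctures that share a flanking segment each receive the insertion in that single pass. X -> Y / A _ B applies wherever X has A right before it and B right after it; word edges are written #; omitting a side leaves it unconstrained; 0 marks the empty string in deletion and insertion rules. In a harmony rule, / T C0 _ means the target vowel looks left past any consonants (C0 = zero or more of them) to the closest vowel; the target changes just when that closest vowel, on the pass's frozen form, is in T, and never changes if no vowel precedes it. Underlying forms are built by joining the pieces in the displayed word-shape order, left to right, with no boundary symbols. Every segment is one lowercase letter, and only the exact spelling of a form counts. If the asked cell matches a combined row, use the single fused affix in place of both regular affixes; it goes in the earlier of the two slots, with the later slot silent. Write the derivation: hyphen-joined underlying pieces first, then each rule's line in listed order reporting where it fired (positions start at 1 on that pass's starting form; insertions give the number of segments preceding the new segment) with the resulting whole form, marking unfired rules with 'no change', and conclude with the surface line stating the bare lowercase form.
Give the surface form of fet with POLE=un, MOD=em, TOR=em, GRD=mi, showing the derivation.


underlying: fet-du-ke-ef-d
1. e -> o, i -> u / B C0 _: fires at position(s) 7: fetdukoefd
surface: fetdukoefd


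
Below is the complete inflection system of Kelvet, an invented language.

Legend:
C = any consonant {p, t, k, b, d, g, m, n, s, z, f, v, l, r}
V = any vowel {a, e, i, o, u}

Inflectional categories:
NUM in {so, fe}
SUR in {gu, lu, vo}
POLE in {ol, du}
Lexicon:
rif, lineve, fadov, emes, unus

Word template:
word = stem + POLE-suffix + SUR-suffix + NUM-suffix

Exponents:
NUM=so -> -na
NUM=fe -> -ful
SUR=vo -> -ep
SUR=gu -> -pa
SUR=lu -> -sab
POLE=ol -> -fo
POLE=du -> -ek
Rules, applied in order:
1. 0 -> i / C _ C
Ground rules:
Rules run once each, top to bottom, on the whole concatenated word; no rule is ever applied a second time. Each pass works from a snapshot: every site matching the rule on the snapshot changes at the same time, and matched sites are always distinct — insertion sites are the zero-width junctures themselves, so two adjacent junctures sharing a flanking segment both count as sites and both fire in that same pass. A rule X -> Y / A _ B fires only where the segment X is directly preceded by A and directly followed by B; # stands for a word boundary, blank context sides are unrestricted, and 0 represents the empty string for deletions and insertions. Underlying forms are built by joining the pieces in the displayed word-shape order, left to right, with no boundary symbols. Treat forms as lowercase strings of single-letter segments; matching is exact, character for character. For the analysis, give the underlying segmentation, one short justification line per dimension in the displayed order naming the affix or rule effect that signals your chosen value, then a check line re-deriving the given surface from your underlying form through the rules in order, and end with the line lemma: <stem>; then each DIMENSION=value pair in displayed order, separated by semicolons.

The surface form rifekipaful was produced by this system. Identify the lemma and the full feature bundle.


underlying: rif-ek-pa-ful
NUM=fe - signalled by the affix -ful
SUR=gu - signalled by the affix -pa
POLE=du - signalled by the affix -ek
check: rifekpaful -> rifekipaful
lemma: rif; NUM=fe; SUR=gu; POLE=du


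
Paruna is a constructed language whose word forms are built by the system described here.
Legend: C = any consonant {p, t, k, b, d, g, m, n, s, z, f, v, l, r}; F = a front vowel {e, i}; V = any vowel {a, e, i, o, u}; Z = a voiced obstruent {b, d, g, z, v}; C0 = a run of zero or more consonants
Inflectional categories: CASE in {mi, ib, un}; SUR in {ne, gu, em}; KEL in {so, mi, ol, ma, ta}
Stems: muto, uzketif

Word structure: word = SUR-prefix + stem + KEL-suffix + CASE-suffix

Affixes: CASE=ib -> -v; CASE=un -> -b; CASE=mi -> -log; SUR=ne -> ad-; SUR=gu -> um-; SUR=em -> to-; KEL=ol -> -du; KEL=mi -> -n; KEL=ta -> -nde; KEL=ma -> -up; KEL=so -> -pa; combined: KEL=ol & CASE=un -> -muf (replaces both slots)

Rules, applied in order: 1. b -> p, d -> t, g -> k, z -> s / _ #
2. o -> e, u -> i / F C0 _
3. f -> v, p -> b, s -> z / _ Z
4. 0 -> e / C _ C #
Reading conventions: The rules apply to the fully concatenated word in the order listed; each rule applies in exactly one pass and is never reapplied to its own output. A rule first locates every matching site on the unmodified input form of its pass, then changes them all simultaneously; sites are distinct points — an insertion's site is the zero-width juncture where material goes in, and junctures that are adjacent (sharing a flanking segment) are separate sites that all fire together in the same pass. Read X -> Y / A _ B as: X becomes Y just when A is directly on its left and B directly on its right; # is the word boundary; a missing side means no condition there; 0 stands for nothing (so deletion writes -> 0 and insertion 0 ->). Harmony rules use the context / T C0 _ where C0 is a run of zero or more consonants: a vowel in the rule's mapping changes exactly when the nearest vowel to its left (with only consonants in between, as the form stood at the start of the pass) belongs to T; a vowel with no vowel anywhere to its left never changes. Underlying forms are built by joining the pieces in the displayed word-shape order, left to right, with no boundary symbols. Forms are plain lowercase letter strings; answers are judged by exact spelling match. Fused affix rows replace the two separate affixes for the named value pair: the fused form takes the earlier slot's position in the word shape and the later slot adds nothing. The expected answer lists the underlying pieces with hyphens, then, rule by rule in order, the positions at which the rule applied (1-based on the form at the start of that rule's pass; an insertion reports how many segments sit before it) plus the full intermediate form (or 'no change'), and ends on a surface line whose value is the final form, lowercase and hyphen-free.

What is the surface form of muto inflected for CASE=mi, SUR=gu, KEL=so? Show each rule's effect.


underlying: um-muto-pa-log
1. b -> p, d -> t, g -> k, z -> s / _ #: fires at position(s) 11: ummutopalok
2. o -> e, u -> i / F C0 _: no change
3. f -> v, p -> b, s -> z / _ Z: no change
4. 0 -> e / C _ C #: no change
surface: ummutopalok


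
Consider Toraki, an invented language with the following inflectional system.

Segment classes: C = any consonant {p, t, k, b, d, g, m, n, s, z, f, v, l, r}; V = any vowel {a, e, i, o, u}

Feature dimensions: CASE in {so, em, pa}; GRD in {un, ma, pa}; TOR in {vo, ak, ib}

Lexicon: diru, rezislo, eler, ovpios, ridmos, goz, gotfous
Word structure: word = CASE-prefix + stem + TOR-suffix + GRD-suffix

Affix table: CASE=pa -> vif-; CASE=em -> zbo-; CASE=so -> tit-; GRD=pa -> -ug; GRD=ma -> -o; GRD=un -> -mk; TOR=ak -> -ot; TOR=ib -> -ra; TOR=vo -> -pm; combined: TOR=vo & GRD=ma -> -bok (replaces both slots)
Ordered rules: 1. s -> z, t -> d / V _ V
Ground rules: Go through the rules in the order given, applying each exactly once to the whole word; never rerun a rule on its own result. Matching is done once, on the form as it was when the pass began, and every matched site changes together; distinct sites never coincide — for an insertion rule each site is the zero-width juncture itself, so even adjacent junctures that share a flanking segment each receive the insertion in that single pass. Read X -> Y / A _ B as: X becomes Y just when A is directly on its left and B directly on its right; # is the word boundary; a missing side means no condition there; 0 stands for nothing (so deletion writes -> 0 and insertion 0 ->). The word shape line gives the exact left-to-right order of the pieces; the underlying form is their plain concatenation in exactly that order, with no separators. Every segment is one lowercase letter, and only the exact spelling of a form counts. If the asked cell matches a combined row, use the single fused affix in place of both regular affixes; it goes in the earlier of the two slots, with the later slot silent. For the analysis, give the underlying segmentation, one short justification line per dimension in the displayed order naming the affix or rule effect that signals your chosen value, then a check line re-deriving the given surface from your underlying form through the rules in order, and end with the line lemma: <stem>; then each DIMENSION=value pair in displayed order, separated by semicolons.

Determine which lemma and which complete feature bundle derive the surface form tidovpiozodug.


underlying: tit-ovpios-ot-ug
CASE=so - signalled by the affix tit-
GRD=pa - signalled by the affix -ug
TOR=ak - signalled by the affix -ot
check: titovpiosotug -> tidovpiozodug
lemma: ovpios; CASE=so; GRD=pa; TOR=ak


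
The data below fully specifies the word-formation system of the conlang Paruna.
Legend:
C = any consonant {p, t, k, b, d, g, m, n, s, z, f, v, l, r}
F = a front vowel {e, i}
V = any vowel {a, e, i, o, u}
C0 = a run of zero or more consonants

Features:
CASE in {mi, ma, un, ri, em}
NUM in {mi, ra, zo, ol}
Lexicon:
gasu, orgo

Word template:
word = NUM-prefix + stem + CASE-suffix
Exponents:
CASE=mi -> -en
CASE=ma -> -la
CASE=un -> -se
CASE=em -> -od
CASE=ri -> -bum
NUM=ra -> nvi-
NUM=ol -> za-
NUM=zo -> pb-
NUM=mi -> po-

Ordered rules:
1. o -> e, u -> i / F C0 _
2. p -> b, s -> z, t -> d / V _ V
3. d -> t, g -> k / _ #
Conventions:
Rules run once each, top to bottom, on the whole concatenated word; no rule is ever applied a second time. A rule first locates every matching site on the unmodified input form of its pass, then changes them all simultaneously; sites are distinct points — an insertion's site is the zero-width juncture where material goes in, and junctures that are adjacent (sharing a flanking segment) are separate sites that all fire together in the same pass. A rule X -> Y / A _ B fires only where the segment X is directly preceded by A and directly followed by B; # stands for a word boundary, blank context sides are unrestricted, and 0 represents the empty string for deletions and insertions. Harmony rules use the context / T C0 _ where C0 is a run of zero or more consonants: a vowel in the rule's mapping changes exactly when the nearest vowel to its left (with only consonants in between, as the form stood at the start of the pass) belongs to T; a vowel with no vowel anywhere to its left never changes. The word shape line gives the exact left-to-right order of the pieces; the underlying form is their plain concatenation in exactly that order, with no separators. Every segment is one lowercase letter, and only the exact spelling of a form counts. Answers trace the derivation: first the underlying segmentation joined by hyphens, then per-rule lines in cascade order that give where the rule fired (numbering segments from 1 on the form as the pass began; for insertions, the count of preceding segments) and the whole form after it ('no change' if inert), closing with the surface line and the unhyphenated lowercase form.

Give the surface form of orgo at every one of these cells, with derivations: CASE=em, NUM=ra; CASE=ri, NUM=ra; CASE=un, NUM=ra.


cell CASE=em, NUM=ra:
underlying: nvi-orgo-od
1. o -> e, u -> i / F C0 _: fires at position(s) 4: nviergood
2. p -> b, s -> z, t -> d / V _ V: no change
3. d -> t, g -> k / _ #: fires at position(s) 9: nviergoot
surface: nviergoot

cell CASE=ri, NUM=ra:
underlying: nvi-orgo-bum
1. o -> e, u -> i / F C0 _: fires at position(s) 4: nviergobum
2. p -> b, s -> z, t -> d / V _ V: no change
3. d -> t, g -> k / _ #: no change
surface: nviergobum

cell CASE=un, NUM=ra:
underlying: nvi-orgo-se
1. o -> e, u -> i / F C0 _: fires at position(s) 4: nviergose
2. p -> b, s -> z, t -> d / V _ V: fires at position(s) 8: nviergoze
3. d -> t, g -> k / _ #: no change
surface: nviergoze


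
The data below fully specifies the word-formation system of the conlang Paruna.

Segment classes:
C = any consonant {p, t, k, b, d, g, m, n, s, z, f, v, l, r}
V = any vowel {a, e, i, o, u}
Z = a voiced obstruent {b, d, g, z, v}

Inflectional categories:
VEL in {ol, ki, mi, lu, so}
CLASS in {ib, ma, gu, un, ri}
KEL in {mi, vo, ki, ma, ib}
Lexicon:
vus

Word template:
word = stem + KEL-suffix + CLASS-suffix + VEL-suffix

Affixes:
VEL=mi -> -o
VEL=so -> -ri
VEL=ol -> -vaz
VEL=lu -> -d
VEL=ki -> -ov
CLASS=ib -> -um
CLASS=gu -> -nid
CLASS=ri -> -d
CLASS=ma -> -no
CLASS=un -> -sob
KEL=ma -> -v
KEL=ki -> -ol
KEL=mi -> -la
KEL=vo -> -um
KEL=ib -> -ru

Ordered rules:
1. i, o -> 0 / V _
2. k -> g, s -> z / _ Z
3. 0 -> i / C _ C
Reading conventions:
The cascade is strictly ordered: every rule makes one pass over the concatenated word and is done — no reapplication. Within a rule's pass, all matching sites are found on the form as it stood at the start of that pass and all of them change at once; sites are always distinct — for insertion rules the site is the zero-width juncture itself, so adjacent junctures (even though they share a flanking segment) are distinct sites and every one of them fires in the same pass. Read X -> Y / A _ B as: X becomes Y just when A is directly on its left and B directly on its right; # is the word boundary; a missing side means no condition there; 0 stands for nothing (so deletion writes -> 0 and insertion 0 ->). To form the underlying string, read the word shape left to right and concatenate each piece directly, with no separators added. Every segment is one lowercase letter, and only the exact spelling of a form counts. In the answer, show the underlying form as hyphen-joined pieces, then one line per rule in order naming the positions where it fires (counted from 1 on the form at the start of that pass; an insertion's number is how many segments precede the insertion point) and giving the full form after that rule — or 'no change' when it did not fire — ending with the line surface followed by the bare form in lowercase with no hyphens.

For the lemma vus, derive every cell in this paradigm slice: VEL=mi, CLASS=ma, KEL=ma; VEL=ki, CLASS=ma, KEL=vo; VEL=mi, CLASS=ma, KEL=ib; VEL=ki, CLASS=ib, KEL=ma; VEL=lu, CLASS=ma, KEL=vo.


cell VEL=mi, CLASS=ma, KEL=ma:
underlying: vus-v-no-o
1. i, o -> 0 / V _: fires at position(s) 7: vusvno
2. k -> g, s -> z / _ Z: fires at position(s) 3: vuzvno
3. 0 -> i / C _ C: inserts after position(s) 3, 4: vuzivino
surface: vuzivino

cell VEL=ki, CLASS=ma, KEL=vo:
underlying: vus-um-no-ov
1. i, o -> 0 / V _: fires at position(s) 8: vusumnov
2. k -> g, s -> z / _ Z: no change
3. 0 -> i / C _ C: inserts after position(s) 5: vusuminov
surface: vusuminov

cell VEL=mi, CLASS=ma, KEL=ib:
underlying: vus-ru-no-o
1. i, o -> 0 / V _: fires at position(s) 8: vusruno
2. k -> g, s -> z / _ Z: no change
3. 0 -> i / C _ C: inserts after position(s) 3: vusiruno
surface: vusiruno

cell VEL=ki, CLASS=ib, KEL=ma:
underlying: vus-v-um-ov
1. i, o -> 0 / V _: no change
2. k -> g, s -> z / _ Z: fires at position(s) 3: vuzvumov
3. 0 -> i / C _ C: inserts after position(s) 3: vuzivumov
surface: vuzivumov

cell VEL=lu, CLASS=ma, KEL=vo:
underlying: vus-um-no-d
1. i, o -> 0 / V _: no change
2. k -> g, s -> z / _ Z: no change
3. 0 -> i / C _ C: inserts after position(s) 5: vusuminod
surface: vusuminod


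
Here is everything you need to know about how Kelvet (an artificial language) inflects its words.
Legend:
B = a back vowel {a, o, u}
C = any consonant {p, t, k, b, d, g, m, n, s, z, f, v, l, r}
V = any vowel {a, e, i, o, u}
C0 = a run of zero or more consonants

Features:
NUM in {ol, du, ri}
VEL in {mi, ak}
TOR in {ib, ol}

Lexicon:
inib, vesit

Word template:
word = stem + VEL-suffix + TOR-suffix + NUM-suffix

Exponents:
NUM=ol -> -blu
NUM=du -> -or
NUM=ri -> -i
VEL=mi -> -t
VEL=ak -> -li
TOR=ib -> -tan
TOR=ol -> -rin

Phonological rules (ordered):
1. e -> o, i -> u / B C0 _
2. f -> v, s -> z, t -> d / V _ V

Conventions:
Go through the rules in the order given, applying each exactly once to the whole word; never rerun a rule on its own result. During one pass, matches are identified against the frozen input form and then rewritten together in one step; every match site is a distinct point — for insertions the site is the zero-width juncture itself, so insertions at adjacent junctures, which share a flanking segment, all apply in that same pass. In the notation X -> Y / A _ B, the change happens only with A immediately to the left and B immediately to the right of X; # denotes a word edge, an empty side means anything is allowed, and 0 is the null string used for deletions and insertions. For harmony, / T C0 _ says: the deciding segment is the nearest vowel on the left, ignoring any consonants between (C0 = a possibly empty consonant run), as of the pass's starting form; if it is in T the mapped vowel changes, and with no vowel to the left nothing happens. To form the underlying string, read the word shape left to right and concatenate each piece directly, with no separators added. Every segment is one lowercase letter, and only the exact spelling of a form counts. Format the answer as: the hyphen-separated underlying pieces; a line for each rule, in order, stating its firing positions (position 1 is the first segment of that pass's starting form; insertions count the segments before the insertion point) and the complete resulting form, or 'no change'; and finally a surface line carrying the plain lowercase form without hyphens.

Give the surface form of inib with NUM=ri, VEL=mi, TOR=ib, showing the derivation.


underlying: inib-t-tan-i
1. e -> o, i -> u / B C0 _: fires at position(s) 9: inibttanu
2. f -> v, s -> z, t -> d / V _ V: no change
surface: inibttanu
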